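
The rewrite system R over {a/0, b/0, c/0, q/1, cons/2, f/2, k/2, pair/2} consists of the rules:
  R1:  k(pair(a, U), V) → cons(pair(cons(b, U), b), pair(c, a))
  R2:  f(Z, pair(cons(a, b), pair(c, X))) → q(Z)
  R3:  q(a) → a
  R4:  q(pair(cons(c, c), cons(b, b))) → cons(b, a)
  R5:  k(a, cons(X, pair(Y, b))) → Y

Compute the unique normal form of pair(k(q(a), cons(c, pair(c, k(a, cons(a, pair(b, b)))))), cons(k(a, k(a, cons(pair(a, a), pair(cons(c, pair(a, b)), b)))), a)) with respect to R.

pair(c, cons(a, a))

1. pair(k(q(a), cons(c, pair(c, k(a, cons(a, pair(b, b)))))), cons(k(a, k(a, cons(pair(a, a), pair(cons(c, pair(a, b)), b)))), a))  →  pair(k(a, cons(c, pair(c, k(a, cons(a, pair(b, b)))))), cons(k(a, k(a, cons(pair(a, a), pair(cons(c, pair(a, b)), b)))), a))   [R3 at 1.1]
2. pair(k(a, cons(c, pair(c, k(a, cons(a, pair(b, b)))))), cons(k(a, k(a, cons(pair(a, a), pair(cons(c, pair(a, b)), b)))), a))  →  pair(k(a, cons(c, pair(c, b))), cons(k(a, k(a, cons(pair(a, a), pair(cons(c, pair(a, b)), b)))), a))   [R5 at 1.2.2.2]
3. pair(k(a, cons(c, pair(c, b))), cons(k(a, k(a, cons(pair(a, a), pair(cons(c, pair(a, b)), b)))), a))  →  pair(c, cons(k(a, k(a, cons(pair(a, a), pair(cons(c, pair(a, b)), b)))), a))   [R5 at 1]
4. pair(c, cons(k(a, k(a, cons(pair(a, a), pair(cons(c, pair(a, b)), b)))), a))  →  pair(c, cons(k(a, cons(c, pair(a, b))), a))   [R5 at 2.1.2]
5. pair(c, cons(k(a, cons(c, pair(a, b))), a))  →  pair(c, cons(a, a))   [R5 at 2.1]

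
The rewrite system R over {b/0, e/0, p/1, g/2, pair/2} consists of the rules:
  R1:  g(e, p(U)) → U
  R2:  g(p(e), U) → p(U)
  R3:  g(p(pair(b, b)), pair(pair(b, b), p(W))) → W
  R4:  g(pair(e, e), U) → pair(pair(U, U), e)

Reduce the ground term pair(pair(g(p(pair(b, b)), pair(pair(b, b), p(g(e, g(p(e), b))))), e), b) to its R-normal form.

1. pair(pair(g(p(pair(b, b)), pair(pair(b, b), p(g(e, g(p(e), b))))), e), b)  →  pair(pair(g(e, g(p(e), b)), e), b)   [R3 at 1.1]
2. pair(pair(g(e, g(p(e), b)), e), b)  →  pair(pair(g(e, p(b)), e), b)   [R2 at 1.1.2]
3. pair(pair(g(e, p(b)), e), b)  →  pair(pair(b, e), b)   [R1 at 1.1]

pair(pair(b, e), b)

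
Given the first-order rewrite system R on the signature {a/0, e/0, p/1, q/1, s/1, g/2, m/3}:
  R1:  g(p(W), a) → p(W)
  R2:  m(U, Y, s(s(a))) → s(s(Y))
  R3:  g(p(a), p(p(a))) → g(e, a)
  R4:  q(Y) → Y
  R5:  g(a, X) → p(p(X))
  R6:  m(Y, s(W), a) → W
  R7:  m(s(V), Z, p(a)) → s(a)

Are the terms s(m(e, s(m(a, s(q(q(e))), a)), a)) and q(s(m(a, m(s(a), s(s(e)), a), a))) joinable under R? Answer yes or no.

Reduce t₁ = s(m(e, s(m(a, s(q(q(e))), a)), a)):
1. s(m(e, s(m(a, s(q(q(e))), a)), a))  →  s(m(a, s(q(q(e))), a))   [R6 at 1]
2. s(m(a, s(q(q(e))), a))  →  s(q(q(e)))   [R6 at 1]
3. s(q(q(e)))  →  s(q(e))   [R4 at 1]
4. s(q(e))  →  s(e)   [R4 at 1]

Reduce t₂ = q(s(m(a, m(s(a), s(s(e)), a), a))):
1. q(s(m(a, m(s(a), s(s(e)), a), a)))  →  s(m(a, m(s(a), s(s(e)), a), a))   [R4 at ε]
2. s(m(a, m(s(a), s(s(e)), a), a))  →  s(m(a, s(e), a))   [R6 at 1.2]
3. s(m(a, s(e), a))  →  s(e)   [R6 at 1]

yes — NF(t₁) = s(e), NF(t₂) = s(e)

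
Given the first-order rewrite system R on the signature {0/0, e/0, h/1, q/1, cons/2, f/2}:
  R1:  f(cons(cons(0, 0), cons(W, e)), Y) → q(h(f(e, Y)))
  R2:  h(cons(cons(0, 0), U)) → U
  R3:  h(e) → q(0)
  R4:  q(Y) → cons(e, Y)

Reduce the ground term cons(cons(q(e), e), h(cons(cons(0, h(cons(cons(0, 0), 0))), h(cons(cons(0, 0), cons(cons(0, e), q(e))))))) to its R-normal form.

1. cons(cons(q(e), e), h(cons(cons(0, h(cons(cons(0, 0), 0))), h(cons(cons(0, 0), cons(cons(0, e), q(e)))))))  →  cons(cons(cons(e, e), e), h(cons(cons(0, h(cons(cons(0, 0), 0))), h(cons(cons(0, 0), cons(cons(0, e), q(e)))))))   [R4 at 1.1]
2. cons(cons(cons(e, e), e), h(cons(cons(0, h(cons(cons(0, 0), 0))), h(cons(cons(0, 0), cons(cons(0, e), q(e)))))))  →  cons(cons(cons(e, e), e), h(cons(cons(0, 0), h(cons(cons(0, 0), cons(cons(0, e), q(e)))))))   [R2 at 2.1.1.2]
3. cons(cons(cons(e, e), e), h(cons(cons(0, 0), h(cons(cons(0, 0), cons(cons(0, e), q(e)))))))  →  cons(cons(cons(e, e), e), h(cons(cons(0, 0), cons(cons(0, e), q(e)))))   [R2 at 2]
4. cons(cons(cons(e, e), e), h(cons(cons(0, 0), cons(cons(0, e), q(e)))))  →  cons(cons(cons(e, e), e), cons(cons(0, e), q(e)))   [R2 at 2]
5. cons(cons(cons(e, e), e), cons(cons(0, e), q(e)))  →  cons(cons(cons(e, e), e), cons(cons(0, e), cons(e, e)))   [R4 at 2.2]

cons(cons(cons(e, e), e), cons(cons(0, e), cons(e, e)))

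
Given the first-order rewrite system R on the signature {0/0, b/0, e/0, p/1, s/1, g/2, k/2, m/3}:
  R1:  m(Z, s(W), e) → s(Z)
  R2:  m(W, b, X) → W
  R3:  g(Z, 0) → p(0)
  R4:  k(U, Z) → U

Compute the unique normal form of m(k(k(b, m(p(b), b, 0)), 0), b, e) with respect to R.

b

1. m(k(k(b, m(p(b), b, 0)), 0), b, e)  →  k(k(b, m(p(b), b, 0)), 0)   [R2 at ε]
2. k(k(b, m(p(b), b, 0)), 0)  →  k(b, m(p(b), b, 0))   [R4 at ε]
3. k(b, m(p(b), b, 0))  →  b   [R4 at ε]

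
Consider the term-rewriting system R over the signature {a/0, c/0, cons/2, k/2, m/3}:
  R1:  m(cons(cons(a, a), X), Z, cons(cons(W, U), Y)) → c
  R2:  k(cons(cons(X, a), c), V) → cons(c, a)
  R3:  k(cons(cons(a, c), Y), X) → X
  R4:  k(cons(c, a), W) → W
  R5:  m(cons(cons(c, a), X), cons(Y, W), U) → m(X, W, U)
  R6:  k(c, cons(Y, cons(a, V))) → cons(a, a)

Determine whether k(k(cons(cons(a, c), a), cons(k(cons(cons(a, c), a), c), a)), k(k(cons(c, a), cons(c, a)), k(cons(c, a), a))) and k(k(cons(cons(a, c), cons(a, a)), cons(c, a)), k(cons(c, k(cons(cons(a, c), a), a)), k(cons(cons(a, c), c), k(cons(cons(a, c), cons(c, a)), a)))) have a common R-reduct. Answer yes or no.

yes — NF(t₁) = a, NF(t₂) = a

Reduce t₁ = k(k(cons(cons(a, c), a), cons(k(cons(cons(a, c), a), c), a)), k(k(cons(c, a), cons(c, a)), k(cons(c, a), a))):
1. k(k(cons(cons(a, c), a), cons(k(cons(cons(a, c), a), c), a)), k(k(cons(c, a), cons(c, a)), k(cons(c, a), a)))  →  k(cons(k(cons(cons(a, c), a), c), a), k(k(cons(c, a), cons(c, a)), k(cons(c, a), a)))   [R3 at 1]
2. k(cons(k(cons(cons(a, c), a), c), a), k(k(cons(c, a), cons(c, a)), k(cons(c, a), a)))  →  k(cons(c, a), k(k(cons(c, a), cons(c, a)), k(cons(c, a), a)))   [R3 at 1.1]
3. k(cons(c, a), k(k(cons(c, a), cons(c, a)), k(cons(c, a), a)))  →  k(k(cons(c, a), cons(c, a)), k(cons(c, a), a))   [R4 at ε]
4. k(k(cons(c, a), cons(c, a)), k(cons(c, a), a))  →  k(cons(c, a), k(cons(c, a), a))   [R4 at 1]
5. k(cons(c, a), k(cons(c, a), a))  →  k(cons(c, a), a)   [R4 at ε]
6. k(cons(c, a), a)  →  a   [R4 at ε]

Reduce t₂ = k(k(cons(cons(a, c), cons(a, a)), cons(c, a)), k(cons(c, k(cons(cons(a, c), a), a)), k(cons(cons(a, c), c), k(cons(cons(a, c), cons(c, a)), a)))):
1. k(k(cons(cons(a, c), cons(a, a)), cons(c, a)), k(cons(c, k(cons(cons(a, c), a), a)), k(cons(cons(a, c), c), k(cons(cons(a, c), cons(c, a)), a))))  →  k(cons(c, a), k(cons(c, k(cons(cons(a, c), a), a)), k(cons(cons(a, c), c), k(cons(cons(a, c), cons(c, a)), a))))   [R3 at 1]
2. k(cons(c, a), k(cons(c, k(cons(cons(a, c), a), a)), k(cons(cons(a, c), c), k(cons(cons(a, c), cons(c, a)), a))))  →  k(cons(c, k(cons(cons(a, c), a), a)), k(cons(cons(a, c), c), k(cons(cons(a, c), cons(c, a)), a)))   [R4 at ε]
3. k(cons(c, k(cons(cons(a, c), a), a)), k(cons(cons(a, c), c), k(cons(cons(a, c), cons(c, a)), a)))  →  k(cons(c, a), k(cons(cons(a, c), c), k(cons(cons(a, c), cons(c, a)), a)))   [R3 at 1.2]
4. k(cons(c, a), k(cons(cons(a, c), c), k(cons(cons(a, c), cons(c, a)), a)))  →  k(cons(cons(a, c), c), k(cons(cons(a, c), cons(c, a)), a))   [R4 at ε]
5. k(cons(cons(a, c), c), k(cons(cons(a, c), cons(c, a)), a))  →  k(cons(cons(a, c), cons(c, a)), a)   [R3 at ε]
6. k(cons(cons(a, c), cons(c, a)), a)  →  a   [R3 at ε]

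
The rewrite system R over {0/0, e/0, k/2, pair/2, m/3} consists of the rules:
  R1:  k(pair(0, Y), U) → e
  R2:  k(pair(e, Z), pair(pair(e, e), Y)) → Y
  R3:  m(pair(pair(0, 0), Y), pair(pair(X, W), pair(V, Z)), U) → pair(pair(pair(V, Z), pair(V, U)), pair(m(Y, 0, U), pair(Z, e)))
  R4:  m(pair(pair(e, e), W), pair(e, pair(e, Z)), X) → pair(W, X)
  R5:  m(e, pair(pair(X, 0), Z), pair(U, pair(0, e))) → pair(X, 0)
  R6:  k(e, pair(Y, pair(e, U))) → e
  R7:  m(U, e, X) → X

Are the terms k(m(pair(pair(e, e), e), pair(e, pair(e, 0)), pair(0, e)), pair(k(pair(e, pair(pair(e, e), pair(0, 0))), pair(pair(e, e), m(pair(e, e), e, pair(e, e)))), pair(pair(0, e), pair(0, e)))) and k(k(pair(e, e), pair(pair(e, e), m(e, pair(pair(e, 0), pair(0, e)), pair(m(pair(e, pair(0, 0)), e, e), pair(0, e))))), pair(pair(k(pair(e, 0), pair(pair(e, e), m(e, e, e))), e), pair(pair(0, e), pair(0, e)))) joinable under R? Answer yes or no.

yes — NF(t₁) = pair(pair(0, e), pair(0, e)), NF(t₂) = pair(pair(0, e), pair(0, e))

Reduce t₁ = k(m(pair(pair(e, e), e), pair(e, pair(e, 0)), pair(0, e)), pair(k(pair(e, pair(pair(e, e), pair(0, 0))), pair(pair(e, e), m(pair(e, e), e, pair(e, e)))), pair(pair(0, e), pair(0, e)))):
1. k(m(pair(pair(e, e), e), pair(e, pair(e, 0)), pair(0, e)), pair(k(pair(e, pair(pair(e, e), pair(0, 0))), pair(pair(e, e), m(pair(e, e), e, pair(e, e)))), pair(pair(0, e), pair(0, e))))  →  k(pair(e, pair(0, e)), pair(k(pair(e, pair(pair(e, e), pair(0, 0))), pair(pair(e, e), m(pair(e, e), e, pair(e, e)))), pair(pair(0, e), pair(0, e))))   [R4 at 1]
2. k(pair(e, pair(0, e)), pair(k(pair(e, pair(pair(e, e), pair(0, 0))), pair(pair(e, e), m(pair(e, e), e, pair(e, e)))), pair(pair(0, e), pair(0, e))))  →  k(pair(e, pair(0, e)), pair(m(pair(e, e), e, pair(e, e)), pair(pair(0, e), pair(0, e))))   [R2 at 2.1]
3. k(pair(e, pair(0, e)), pair(m(pair(e, e), e, pair(e, e)), pair(pair(0, e), pair(0, e))))  →  k(pair(e, pair(0, e)), pair(pair(e, e), pair(pair(0, e), pair(0, e))))   [R7 at 2.1]
4. k(pair(e, pair(0, e)), pair(pair(e, e), pair(pair(0, e), pair(0, e))))  →  pair(pair(0, e), pair(0, e))   [R2 at ε]

Reduce t₂ = k(k(pair(e, e), pair(pair(e, e), m(e, pair(pair(e, 0), pair(0, e)), pair(m(pair(e, pair(0, 0)), e, e), pair(0, e))))), pair(pair(k(pair(e, 0), pair(pair(e, e), m(e, e, e))), e), pair(pair(0, e), pair(0, e)))):
1. k(k(pair(e, e), pair(pair(e, e), m(e, pair(pair(e, 0), pair(0, e)), pair(m(pair(e, pair(0, 0)), e, e), pair(0, e))))), pair(pair(k(pair(e, 0), pair(pair(e, e), m(e, e, e))), e), pair(pair(0, e), pair(0, e))))  →  k(m(e, pair(pair(e, 0), pair(0, e)), pair(m(pair(e, pair(0, 0)), e, e), pair(0, e))), pair(pair(k(pair(e, 0), pair(pair(e, e), m(e, e, e))), e), pair(pair(0, e), pair(0, e))))   [R2 at 1]
2. k(m(e, pair(pair(e, 0), pair(0, e)), pair(m(pair(e, pair(0, 0)), e, e), pair(0, e))), pair(pair(k(pair(e, 0), pair(pair(e, e), m(e, e, e))), e), pair(pair(0, e), pair(0, e))))  →  k(pair(e, 0), pair(pair(k(pair(e, 0), pair(pair(e, e), m(e, e, e))), e), pair(pair(0, e), pair(0, e))))   [R5 at 1]
3. k(pair(e, 0), pair(pair(k(pair(e, 0), pair(pair(e, e), m(e, e, e))), e), pair(pair(0, e), pair(0, e))))  →  k(pair(e, 0), pair(pair(m(e, e, e), e), pair(pair(0, e), pair(0, e))))   [R2 at 2.1.1]
4. k(pair(e, 0), pair(pair(m(e, e, e), e), pair(pair(0, e), pair(0, e))))  →  k(pair(e, 0), pair(pair(e, e), pair(pair(0, e), pair(0, e))))   [R7 at 2.1.1]
5. k(pair(e, 0), pair(pair(e, e), pair(pair(0, e), pair(0, e))))  →  pair(pair(0, e), pair(0, e))   [R2 at ε]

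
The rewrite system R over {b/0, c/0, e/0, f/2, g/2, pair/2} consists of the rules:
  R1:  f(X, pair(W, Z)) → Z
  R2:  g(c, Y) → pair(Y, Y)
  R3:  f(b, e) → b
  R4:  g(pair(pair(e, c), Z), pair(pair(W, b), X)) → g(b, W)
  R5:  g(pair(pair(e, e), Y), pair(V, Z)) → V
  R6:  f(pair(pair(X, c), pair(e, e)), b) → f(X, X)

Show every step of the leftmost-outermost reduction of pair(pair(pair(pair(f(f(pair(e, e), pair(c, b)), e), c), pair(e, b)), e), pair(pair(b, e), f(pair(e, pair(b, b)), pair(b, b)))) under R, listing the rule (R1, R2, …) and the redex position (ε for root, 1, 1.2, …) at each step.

pair(pair(pair(pair(b, c), pair(e, b)), e), pair(pair(b, e), b))

1. pair(pair(pair(pair(f(f(pair(e, e), pair(c, b)), e), c), pair(e, b)), e), pair(pair(b, e), f(pair(e, pair(b, b)), pair(b, b))))  →  pair(pair(pair(pair(f(b, e), c), pair(e, b)), e), pair(pair(b, e), f(pair(e, pair(b, b)), pair(b, b))))   [R1 at 1.1.1.1.1]
2. pair(pair(pair(pair(f(b, e), c), pair(e, b)), e), pair(pair(b, e), f(pair(e, pair(b, b)), pair(b, b))))  →  pair(pair(pair(pair(b, c), pair(e, b)), e), pair(pair(b, e), f(pair(e, pair(b, b)), pair(b, b))))   [R3 at 1.1.1.1]
3. pair(pair(pair(pair(b, c), pair(e, b)), e), pair(pair(b, e), f(pair(e, pair(b, b)), pair(b, b))))  →  pair(pair(pair(pair(b, c), pair(e, b)), e), pair(pair(b, e), b))   [R1 at 2.2]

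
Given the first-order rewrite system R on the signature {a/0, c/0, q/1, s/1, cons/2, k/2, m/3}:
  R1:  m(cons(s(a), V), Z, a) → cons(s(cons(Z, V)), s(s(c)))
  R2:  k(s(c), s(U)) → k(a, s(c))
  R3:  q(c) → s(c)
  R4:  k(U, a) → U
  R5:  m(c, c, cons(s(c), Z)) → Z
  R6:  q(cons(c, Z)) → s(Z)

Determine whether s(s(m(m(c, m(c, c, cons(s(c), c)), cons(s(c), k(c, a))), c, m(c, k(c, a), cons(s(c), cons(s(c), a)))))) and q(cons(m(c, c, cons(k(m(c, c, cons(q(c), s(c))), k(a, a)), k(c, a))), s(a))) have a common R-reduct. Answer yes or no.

yes — NF(t₁) = s(s(a)), NF(t₂) = s(s(a))

Reduce t₁ = s(s(m(m(c, m(c, c, cons(s(c), c)), cons(s(c), k(c, a))), c, m(c, k(c, a), cons(s(c), cons(s(c), a)))))):
1. s(s(m(m(c, m(c, c, cons(s(c), c)), cons(s(c), k(c, a))), c, m(c, k(c, a), cons(s(c), cons(s(c), a))))))  →  s(s(m(m(c, c, cons(s(c), k(c, a))), c, m(c, k(c, a), cons(s(c), cons(s(c), a))))))   [R5 at 1.1.1.2]
2. s(s(m(m(c, c, cons(s(c), k(c, a))), c, m(c, k(c, a), cons(s(c), cons(s(c), a))))))  →  s(s(m(k(c, a), c, m(c, k(c, a), cons(s(c), cons(s(c), a))))))   [R5 at 1.1.1]
3. s(s(m(k(c, a), c, m(c, k(c, a), cons(s(c), cons(s(c), a))))))  →  s(s(m(c, c, m(c, k(c, a), cons(s(c), cons(s(c), a))))))   [R4 at 1.1.1]
4. s(s(m(c, c, m(c, k(c, a), cons(s(c), cons(s(c), a))))))  →  s(s(m(c, c, m(c, c, cons(s(c), cons(s(c), a))))))   [R4 at 1.1.3.2]
5. s(s(m(c, c, m(c, c, cons(s(c), cons(s(c), a))))))  →  s(s(m(c, c, cons(s(c), a))))   [R5 at 1.1.3]
6. s(s(m(c, c, cons(s(c), a))))  →  s(s(a))   [R5 at 1.1]

Reduce t₂ = q(cons(m(c, c, cons(k(m(c, c, cons(q(c), s(c))), k(a, a)), k(c, a))), s(a))):
1. q(cons(m(c, c, cons(k(m(c, c, cons(q(c), s(c))), k(a, a)), k(c, a))), s(a)))  →  q(cons(m(c, c, cons(k(m(c, c, cons(s(c), s(c))), k(a, a)), k(c, a))), s(a)))   [R3 at 1.1.3.1.1.3.1]
2. q(cons(m(c, c, cons(k(m(c, c, cons(s(c), s(c))), k(a, a)), k(c, a))), s(a)))  →  q(cons(m(c, c, cons(k(s(c), k(a, a)), k(c, a))), s(a)))   [R5 at 1.1.3.1.1]
3. q(cons(m(c, c, cons(k(s(c), k(a, a)), k(c, a))), s(a)))  →  q(cons(m(c, c, cons(k(s(c), a), k(c, a))), s(a)))   [R4 at 1.1.3.1.2]
4. q(cons(m(c, c, cons(k(s(c), a), k(c, a))), s(a)))  →  q(cons(m(c, c, cons(s(c), k(c, a))), s(a)))   [R4 at 1.1.3.1]
5. q(cons(m(c, c, cons(s(c), k(c, a))), s(a)))  →  q(cons(k(c, a), s(a)))   [R5 at 1.1]
6. q(cons(k(c, a), s(a)))  →  q(cons(c, s(a)))   [R4 at 1.1]
7. q(cons(c, s(a)))  →  s(s(a))   [R6 at ε]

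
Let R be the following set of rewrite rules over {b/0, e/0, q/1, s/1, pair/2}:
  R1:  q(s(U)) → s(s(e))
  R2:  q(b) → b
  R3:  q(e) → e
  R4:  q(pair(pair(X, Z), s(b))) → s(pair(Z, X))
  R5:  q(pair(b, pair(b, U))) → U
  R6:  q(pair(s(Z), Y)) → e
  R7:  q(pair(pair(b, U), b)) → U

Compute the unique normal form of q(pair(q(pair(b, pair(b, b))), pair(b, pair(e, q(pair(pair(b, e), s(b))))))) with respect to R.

1. q(pair(q(pair(b, pair(b, b))), pair(b, pair(e, q(pair(pair(b, e), s(b)))))))  →  q(pair(b, pair(b, pair(e, q(pair(pair(b, e), s(b)))))))   [R5 at 1.1]
2. q(pair(b, pair(b, pair(e, q(pair(pair(b, e), s(b)))))))  →  pair(e, q(pair(pair(b, e), s(b))))   [R5 at ε]
3. pair(e, q(pair(pair(b, e), s(b))))  →  pair(e, s(pair(e, b)))   [R4 at 2]

pair(e, s(pair(e, b)))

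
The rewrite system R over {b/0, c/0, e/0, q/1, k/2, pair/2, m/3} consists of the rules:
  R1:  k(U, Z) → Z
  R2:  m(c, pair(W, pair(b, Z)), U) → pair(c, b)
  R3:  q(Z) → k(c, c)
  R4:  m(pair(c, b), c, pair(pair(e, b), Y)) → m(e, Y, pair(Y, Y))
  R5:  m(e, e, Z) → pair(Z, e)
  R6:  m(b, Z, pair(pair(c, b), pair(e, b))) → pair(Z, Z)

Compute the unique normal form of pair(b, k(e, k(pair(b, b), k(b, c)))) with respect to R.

pair(b, c)

1. pair(b, k(e, k(pair(b, b), k(b, c))))  →  pair(b, k(pair(b, b), k(b, c)))   [R1 at 2]
2. pair(b, k(pair(b, b), k(b, c)))  →  pair(b, k(b, c))   [R1 at 2]
3. pair(b, k(b, c))  →  pair(b, c)   [R1 at 2]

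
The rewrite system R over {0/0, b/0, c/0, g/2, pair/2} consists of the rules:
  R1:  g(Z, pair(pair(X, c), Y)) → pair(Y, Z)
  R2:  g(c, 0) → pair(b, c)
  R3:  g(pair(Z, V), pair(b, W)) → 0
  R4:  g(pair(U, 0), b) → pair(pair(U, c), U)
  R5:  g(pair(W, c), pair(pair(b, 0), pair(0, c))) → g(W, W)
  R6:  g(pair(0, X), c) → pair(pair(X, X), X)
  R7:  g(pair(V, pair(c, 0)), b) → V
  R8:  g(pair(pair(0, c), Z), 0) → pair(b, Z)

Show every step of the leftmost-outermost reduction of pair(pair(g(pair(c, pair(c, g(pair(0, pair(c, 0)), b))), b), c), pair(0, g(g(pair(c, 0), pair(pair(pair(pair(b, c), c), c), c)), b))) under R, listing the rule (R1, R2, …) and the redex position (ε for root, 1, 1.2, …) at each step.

pair(pair(c, c), pair(0, c))

1. pair(pair(g(pair(c, pair(c, g(pair(0, pair(c, 0)), b))), b), c), pair(0, g(g(pair(c, 0), pair(pair(pair(pair(b, c), c), c), c)), b)))  →  pair(pair(g(pair(c, pair(c, 0)), b), c), pair(0, g(g(pair(c, 0), pair(pair(pair(pair(b, c), c), c), c)), b)))   [R7 at 1.1.1.2.2]
2. pair(pair(g(pair(c, pair(c, 0)), b), c), pair(0, g(g(pair(c, 0), pair(pair(pair(pair(b, c), c), c), c)), b)))  →  pair(pair(c, c), pair(0, g(g(pair(c, 0), pair(pair(pair(pair(b, c), c), c), c)), b)))   [R7 at 1.1]
3. pair(pair(c, c), pair(0, g(g(pair(c, 0), pair(pair(pair(pair(b, c), c), c), c)), b)))  →  pair(pair(c, c), pair(0, g(pair(c, pair(c, 0)), b)))   [R1 at 2.2.1]
4. pair(pair(c, c), pair(0, g(pair(c, pair(c, 0)), b)))  →  pair(pair(c, c), pair(0, c))   [R7 at 2.2]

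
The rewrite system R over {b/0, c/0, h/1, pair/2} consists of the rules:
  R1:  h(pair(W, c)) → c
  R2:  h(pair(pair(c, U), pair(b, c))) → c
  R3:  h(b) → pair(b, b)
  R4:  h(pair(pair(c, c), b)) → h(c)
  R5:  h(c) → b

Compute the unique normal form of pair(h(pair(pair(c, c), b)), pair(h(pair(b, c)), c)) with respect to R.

1. pair(h(pair(pair(c, c), b)), pair(h(pair(b, c)), c))  →  pair(h(c), pair(h(pair(b, c)), c))   [R4 at 1]
2. pair(h(c), pair(h(pair(b, c)), c))  →  pair(b, pair(h(pair(b, c)), c))   [R5 at 1]
3. pair(b, pair(h(pair(b, c)), c))  →  pair(b, pair(c, c))   [R1 at 2.1]

pair(b, pair(c, c))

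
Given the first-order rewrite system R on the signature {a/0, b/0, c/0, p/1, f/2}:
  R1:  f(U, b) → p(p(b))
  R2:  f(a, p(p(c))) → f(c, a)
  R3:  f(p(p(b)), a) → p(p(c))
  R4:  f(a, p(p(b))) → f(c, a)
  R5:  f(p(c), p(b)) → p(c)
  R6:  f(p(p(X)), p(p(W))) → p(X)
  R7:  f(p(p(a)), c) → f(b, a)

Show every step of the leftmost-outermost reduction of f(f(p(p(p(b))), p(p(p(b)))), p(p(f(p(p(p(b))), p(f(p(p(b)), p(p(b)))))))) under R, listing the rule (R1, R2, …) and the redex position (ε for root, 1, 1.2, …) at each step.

1. f(f(p(p(p(b))), p(p(p(b)))), p(p(f(p(p(p(b))), p(f(p(p(b)), p(p(b))))))))  →  f(p(p(b)), p(p(f(p(p(p(b))), p(f(p(p(b)), p(p(b))))))))   [R6 at 1]
2. f(p(p(b)), p(p(f(p(p(p(b))), p(f(p(p(b)), p(p(b))))))))  →  p(b)   [R6 at ε]

p(b)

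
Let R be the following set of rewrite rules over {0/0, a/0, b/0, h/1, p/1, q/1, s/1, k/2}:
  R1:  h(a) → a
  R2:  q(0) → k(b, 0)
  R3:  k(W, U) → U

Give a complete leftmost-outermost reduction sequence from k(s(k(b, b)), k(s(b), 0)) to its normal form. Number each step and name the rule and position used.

0

1. k(s(k(b, b)), k(s(b), 0))  →  k(s(b), 0)   [R3 at ε]
2. k(s(b), 0)  →  0   [R3 at ε]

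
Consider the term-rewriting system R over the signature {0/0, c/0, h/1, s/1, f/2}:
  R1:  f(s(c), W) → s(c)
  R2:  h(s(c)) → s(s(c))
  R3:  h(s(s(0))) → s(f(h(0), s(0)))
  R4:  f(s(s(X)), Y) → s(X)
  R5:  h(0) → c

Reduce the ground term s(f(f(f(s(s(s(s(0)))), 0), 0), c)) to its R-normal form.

s(s(0))

1. s(f(f(f(s(s(s(s(0)))), 0), 0), c))  →  s(f(f(s(s(s(0))), 0), c))   [R4 at 1.1.1]
2. s(f(f(s(s(s(0))), 0), c))  →  s(f(s(s(0)), c))   [R4 at 1.1]
3. s(f(s(s(0)), c))  →  s(s(0))   [R4 at 1]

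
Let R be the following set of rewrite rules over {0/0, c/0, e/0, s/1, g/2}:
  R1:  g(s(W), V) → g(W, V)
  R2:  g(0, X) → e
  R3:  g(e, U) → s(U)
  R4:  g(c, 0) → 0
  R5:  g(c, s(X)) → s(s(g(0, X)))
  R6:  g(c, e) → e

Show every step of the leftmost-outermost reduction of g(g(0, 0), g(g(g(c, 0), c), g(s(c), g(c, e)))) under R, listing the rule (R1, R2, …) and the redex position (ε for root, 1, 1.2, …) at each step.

1. g(g(0, 0), g(g(g(c, 0), c), g(s(c), g(c, e))))  →  g(e, g(g(g(c, 0), c), g(s(c), g(c, e))))   [R2 at 1]
2. g(e, g(g(g(c, 0), c), g(s(c), g(c, e))))  →  s(g(g(g(c, 0), c), g(s(c), g(c, e))))   [R3 at ε]
3. s(g(g(g(c, 0), c), g(s(c), g(c, e))))  →  s(g(g(0, c), g(s(c), g(c, e))))   [R4 at 1.1.1]
4. s(g(g(0, c), g(s(c), g(c, e))))  →  s(g(e, g(s(c), g(c, e))))   [R2 at 1.1]
5. s(g(e, g(s(c), g(c, e))))  →  s(s(g(s(c), g(c, e))))   [R3 at 1]
6. s(s(g(s(c), g(c, e))))  →  s(s(g(c, g(c, e))))   [R1 at 1.1]
7. s(s(g(c, g(c, e))))  →  s(s(g(c, e)))   [R6 at 1.1.2]
8. s(s(g(c, e)))  →  s(s(e))   [R6 at 1.1]

s(s(e))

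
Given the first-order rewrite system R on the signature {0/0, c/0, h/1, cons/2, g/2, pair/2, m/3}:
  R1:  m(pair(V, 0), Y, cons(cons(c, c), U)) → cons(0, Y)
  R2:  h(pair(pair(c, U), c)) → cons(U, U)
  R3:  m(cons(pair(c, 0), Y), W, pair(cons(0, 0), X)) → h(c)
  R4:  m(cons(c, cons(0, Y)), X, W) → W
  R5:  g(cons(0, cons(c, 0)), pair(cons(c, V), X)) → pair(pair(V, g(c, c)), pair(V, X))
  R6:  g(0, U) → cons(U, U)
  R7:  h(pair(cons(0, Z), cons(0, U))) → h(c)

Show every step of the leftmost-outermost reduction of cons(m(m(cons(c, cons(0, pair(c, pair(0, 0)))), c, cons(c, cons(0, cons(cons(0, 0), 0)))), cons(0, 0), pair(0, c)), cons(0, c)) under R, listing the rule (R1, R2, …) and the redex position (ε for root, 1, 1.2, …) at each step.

1. cons(m(m(cons(c, cons(0, pair(c, pair(0, 0)))), c, cons(c, cons(0, cons(cons(0, 0), 0)))), cons(0, 0), pair(0, c)), cons(0, c))  →  cons(m(cons(c, cons(0, cons(cons(0, 0), 0))), cons(0, 0), pair(0, c)), cons(0, c))   [R4 at 1.1]
2. cons(m(cons(c, cons(0, cons(cons(0, 0), 0))), cons(0, 0), pair(0, c)), cons(0, c))  →  cons(pair(0, c), cons(0, c))   [R4 at 1]

cons(pair(0, c), cons(0, c))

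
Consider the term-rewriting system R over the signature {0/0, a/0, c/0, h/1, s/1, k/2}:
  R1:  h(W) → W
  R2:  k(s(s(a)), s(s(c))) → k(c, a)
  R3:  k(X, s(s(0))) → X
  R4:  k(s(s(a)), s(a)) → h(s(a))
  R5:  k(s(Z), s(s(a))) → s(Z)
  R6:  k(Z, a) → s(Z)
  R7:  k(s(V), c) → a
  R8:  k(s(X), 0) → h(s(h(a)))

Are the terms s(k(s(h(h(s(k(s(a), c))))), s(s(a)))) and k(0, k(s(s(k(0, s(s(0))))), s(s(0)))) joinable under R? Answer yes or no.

Reduce t₁ = s(k(s(h(h(s(k(s(a), c))))), s(s(a)))):
1. s(k(s(h(h(s(k(s(a), c))))), s(s(a))))  →  s(s(h(h(s(k(s(a), c))))))   [R5 at 1]
2. s(s(h(h(s(k(s(a), c))))))  →  s(s(h(s(k(s(a), c)))))   [R1 at 1.1]
3. s(s(h(s(k(s(a), c)))))  →  s(s(s(k(s(a), c))))   [R1 at 1.1]
4. s(s(s(k(s(a), c))))  →  s(s(s(a)))   [R7 at 1.1.1]

Reduce t₂ = k(0, k(s(s(k(0, s(s(0))))), s(s(0)))):
1. k(0, k(s(s(k(0, s(s(0))))), s(s(0))))  →  k(0, s(s(k(0, s(s(0))))))   [R3 at 2]
2. k(0, s(s(k(0, s(s(0))))))  →  k(0, s(s(0)))   [R3 at 2.1.1]
3. k(0, s(s(0)))  →  0   [R3 at ε]

no — NF(t₁) = s(s(s(a))), NF(t₂) = 0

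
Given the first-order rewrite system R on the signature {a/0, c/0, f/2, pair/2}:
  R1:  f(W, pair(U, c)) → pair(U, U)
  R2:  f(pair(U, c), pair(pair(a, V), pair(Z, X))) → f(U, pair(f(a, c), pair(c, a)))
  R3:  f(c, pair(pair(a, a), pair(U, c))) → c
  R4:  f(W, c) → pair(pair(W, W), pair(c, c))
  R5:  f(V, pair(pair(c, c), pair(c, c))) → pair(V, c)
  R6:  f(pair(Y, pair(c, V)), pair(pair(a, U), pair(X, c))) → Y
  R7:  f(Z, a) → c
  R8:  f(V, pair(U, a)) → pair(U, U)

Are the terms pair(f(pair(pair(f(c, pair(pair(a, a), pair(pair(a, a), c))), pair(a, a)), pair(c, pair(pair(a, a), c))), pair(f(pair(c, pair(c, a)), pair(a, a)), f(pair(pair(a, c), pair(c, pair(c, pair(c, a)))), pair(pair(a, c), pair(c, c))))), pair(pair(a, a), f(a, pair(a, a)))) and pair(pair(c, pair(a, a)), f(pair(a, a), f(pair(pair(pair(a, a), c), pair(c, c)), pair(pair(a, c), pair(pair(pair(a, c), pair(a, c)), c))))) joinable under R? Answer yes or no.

Reduce t₁ = pair(f(pair(pair(f(c, pair(pair(a, a), pair(pair(a, a), c))), pair(a, a)), pair(c, pair(pair(a, a), c))), pair(f(pair(c, pair(c, a)), pair(a, a)), f(pair(pair(a, c), pair(c, pair(c, pair(c, a)))), pair(pair(a, c), pair(c, c))))), pair(pair(a, a), f(a, pair(a, a)))):
1. pair(f(pair(pair(f(c, pair(pair(a, a), pair(pair(a, a), c))), pair(a, a)), pair(c, pair(pair(a, a), c))), pair(f(pair(c, pair(c, a)), pair(a, a)), f(pair(pair(a, c), pair(c, pair(c, pair(c, a)))), pair(pair(a, c), pair(c, c))))), pair(pair(a, a), f(a, pair(a, a))))  →  pair(f(pair(pair(c, pair(a, a)), pair(c, pair(pair(a, a), c))), pair(f(pair(c, pair(c, a)), pair(a, a)), f(pair(pair(a, c), pair(c, pair(c, pair(c, a)))), pair(pair(a, c), pair(c, c))))), pair(pair(a, a), f(a, pair(a, a))))   [R3 at 1.1.1.1]
2. pair(f(pair(pair(c, pair(a, a)), pair(c, pair(pair(a, a), c))), pair(f(pair(c, pair(c, a)), pair(a, a)), f(pair(pair(a, c), pair(c, pair(c, pair(c, a)))), pair(pair(a, c), pair(c, c))))), pair(pair(a, a), f(a, pair(a, a))))  →  pair(f(pair(pair(c, pair(a, a)), pair(c, pair(pair(a, a), c))), pair(pair(a, a), f(pair(pair(a, c), pair(c, pair(c, pair(c, a)))), pair(pair(a, c), pair(c, c))))), pair(pair(a, a), f(a, pair(a, a))))   [R8 at 1.2.1]
3. pair(f(pair(pair(c, pair(a, a)), pair(c, pair(pair(a, a), c))), pair(pair(a, a), f(pair(pair(a, c), pair(c, pair(c, pair(c, a)))), pair(pair(a, c), pair(c, c))))), pair(pair(a, a), f(a, pair(a, a))))  →  pair(f(pair(pair(c, pair(a, a)), pair(c, pair(pair(a, a), c))), pair(pair(a, a), pair(a, c))), pair(pair(a, a), f(a, pair(a, a))))   [R6 at 1.2.2]
4. pair(f(pair(pair(c, pair(a, a)), pair(c, pair(pair(a, a), c))), pair(pair(a, a), pair(a, c))), pair(pair(a, a), f(a, pair(a, a))))  →  pair(pair(c, pair(a, a)), pair(pair(a, a), f(a, pair(a, a))))   [R6 at 1]
5. pair(pair(c, pair(a, a)), pair(pair(a, a), f(a, pair(a, a))))  →  pair(pair(c, pair(a, a)), pair(pair(a, a), pair(a, a)))   [R8 at 2.2]

Reduce t₂ = pair(pair(c, pair(a, a)), f(pair(a, a), f(pair(pair(pair(a, a), c), pair(c, c)), pair(pair(a, c), pair(pair(pair(a, c), pair(a, c)), c))))):
1. pair(pair(c, pair(a, a)), f(pair(a, a), f(pair(pair(pair(a, a), c), pair(c, c)), pair(pair(a, c), pair(pair(pair(a, c), pair(a, c)), c)))))  →  pair(pair(c, pair(a, a)), f(pair(a, a), pair(pair(a, a), c)))   [R6 at 2.2]
2. pair(pair(c, pair(a, a)), f(pair(a, a), pair(pair(a, a), c)))  →  pair(pair(c, pair(a, a)), pair(pair(a, a), pair(a, a)))   [R1 at 2]

yes — NF(t₁) = pair(pair(c, pair(a, a)), pair(pair(a, a), pair(a, a))), NF(t₂) = pair(pair(c, pair(a, a)), pair(pair(a, a), pair(a, a)))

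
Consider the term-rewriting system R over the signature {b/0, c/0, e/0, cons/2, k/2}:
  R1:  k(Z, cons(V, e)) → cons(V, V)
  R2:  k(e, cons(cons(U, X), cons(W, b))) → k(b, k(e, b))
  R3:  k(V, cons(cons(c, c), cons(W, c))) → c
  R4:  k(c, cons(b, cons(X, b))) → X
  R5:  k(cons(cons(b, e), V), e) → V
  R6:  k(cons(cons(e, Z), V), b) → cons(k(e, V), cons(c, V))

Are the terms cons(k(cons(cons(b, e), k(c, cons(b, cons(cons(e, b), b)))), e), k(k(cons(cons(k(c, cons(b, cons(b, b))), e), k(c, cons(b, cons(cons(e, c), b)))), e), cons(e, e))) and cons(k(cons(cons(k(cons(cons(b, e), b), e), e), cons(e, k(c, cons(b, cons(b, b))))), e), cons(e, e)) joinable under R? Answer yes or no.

yes — NF(t₁) = cons(cons(e, b), cons(e, e)), NF(t₂) = cons(cons(e, b), cons(e, e))

Reduce t₁ = cons(k(cons(cons(b, e), k(c, cons(b, cons(cons(e, b), b)))), e), k(k(cons(cons(k(c, cons(b, cons(b, b))), e), k(c, cons(b, cons(cons(e, c), b)))), e), cons(e, e))):
1. cons(k(cons(cons(b, e), k(c, cons(b, cons(cons(e, b), b)))), e), k(k(cons(cons(k(c, cons(b, cons(b, b))), e), k(c, cons(b, cons(cons(e, c), b)))), e), cons(e, e)))  →  cons(k(c, cons(b, cons(cons(e, b), b))), k(k(cons(cons(k(c, cons(b, cons(b, b))), e), k(c, cons(b, cons(cons(e, c), b)))), e), cons(e, e)))   [R5 at 1]
2. cons(k(c, cons(b, cons(cons(e, b), b))), k(k(cons(cons(k(c, cons(b, cons(b, b))), e), k(c, cons(b, cons(cons(e, c), b)))), e), cons(e, e)))  →  cons(cons(e, b), k(k(cons(cons(k(c, cons(b, cons(b, b))), e), k(c, cons(b, cons(cons(e, c), b)))), e), cons(e, e)))   [R4 at 1]
3. cons(cons(e, b), k(k(cons(cons(k(c, cons(b, cons(b, b))), e), k(c, cons(b, cons(cons(e, c), b)))), e), cons(e, e)))  →  cons(cons(e, b), cons(e, e))   [R1 at 2]

Reduce t₂ = cons(k(cons(cons(k(cons(cons(b, e), b), e), e), cons(e, k(c, cons(b, cons(b, b))))), e), cons(e, e)):
1. cons(k(cons(cons(k(cons(cons(b, e), b), e), e), cons(e, k(c, cons(b, cons(b, b))))), e), cons(e, e))  →  cons(k(cons(cons(b, e), cons(e, k(c, cons(b, cons(b, b))))), e), cons(e, e))   [R5 at 1.1.1.1]
2. cons(k(cons(cons(b, e), cons(e, k(c, cons(b, cons(b, b))))), e), cons(e, e))  →  cons(cons(e, k(c, cons(b, cons(b, b)))), cons(e, e))   [R5 at 1]
3. cons(cons(e, k(c, cons(b, cons(b, b)))), cons(e, e))  →  cons(cons(e, b), cons(e, e))   [R4 at 1.2]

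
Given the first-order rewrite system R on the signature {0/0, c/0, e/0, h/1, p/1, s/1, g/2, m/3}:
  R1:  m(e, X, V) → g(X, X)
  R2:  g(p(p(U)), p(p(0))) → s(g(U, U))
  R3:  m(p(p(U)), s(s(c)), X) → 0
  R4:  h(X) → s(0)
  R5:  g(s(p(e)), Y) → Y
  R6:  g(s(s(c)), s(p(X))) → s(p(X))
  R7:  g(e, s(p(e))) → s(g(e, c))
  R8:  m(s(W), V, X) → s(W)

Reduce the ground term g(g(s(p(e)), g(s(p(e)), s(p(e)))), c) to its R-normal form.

c

1. g(g(s(p(e)), g(s(p(e)), s(p(e)))), c)  →  g(g(s(p(e)), s(p(e))), c)   [R5 at 1]
2. g(g(s(p(e)), s(p(e))), c)  →  g(s(p(e)), c)   [R5 at 1]
3. g(s(p(e)), c)  →  c   [R5 at ε]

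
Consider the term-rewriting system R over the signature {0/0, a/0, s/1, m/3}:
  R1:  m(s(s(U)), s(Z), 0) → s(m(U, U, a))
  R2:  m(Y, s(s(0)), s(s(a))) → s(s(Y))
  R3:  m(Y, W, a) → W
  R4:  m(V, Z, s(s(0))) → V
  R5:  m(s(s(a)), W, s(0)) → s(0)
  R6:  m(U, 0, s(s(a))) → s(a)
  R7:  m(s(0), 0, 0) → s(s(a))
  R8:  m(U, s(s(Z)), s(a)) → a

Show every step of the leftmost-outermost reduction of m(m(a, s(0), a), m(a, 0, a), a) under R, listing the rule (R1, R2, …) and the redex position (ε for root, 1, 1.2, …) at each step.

0

1. m(m(a, s(0), a), m(a, 0, a), a)  →  m(a, 0, a)   [R3 at ε]
2. m(a, 0, a)  →  0   [R3 at ε]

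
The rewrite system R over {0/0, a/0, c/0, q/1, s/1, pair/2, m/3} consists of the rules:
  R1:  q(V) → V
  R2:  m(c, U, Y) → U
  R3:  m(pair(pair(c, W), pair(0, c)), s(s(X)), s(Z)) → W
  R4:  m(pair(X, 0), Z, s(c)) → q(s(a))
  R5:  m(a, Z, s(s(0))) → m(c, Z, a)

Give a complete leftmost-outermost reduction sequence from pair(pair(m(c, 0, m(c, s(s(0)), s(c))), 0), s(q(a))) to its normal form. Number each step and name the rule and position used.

pair(pair(0, 0), s(a))

1. pair(pair(m(c, 0, m(c, s(s(0)), s(c))), 0), s(q(a)))  →  pair(pair(0, 0), s(q(a)))   [R2 at 1.1]
2. pair(pair(0, 0), s(q(a)))  →  pair(pair(0, 0), s(a))   [R1 at 2.1]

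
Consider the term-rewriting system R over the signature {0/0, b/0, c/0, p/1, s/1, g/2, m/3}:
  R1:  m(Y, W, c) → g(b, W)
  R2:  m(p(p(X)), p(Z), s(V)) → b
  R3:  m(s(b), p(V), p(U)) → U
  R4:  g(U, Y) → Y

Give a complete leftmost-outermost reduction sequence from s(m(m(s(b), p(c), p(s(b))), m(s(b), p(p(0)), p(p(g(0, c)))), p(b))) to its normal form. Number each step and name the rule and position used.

s(b)

1. s(m(m(s(b), p(c), p(s(b))), m(s(b), p(p(0)), p(p(g(0, c)))), p(b)))  →  s(m(s(b), m(s(b), p(p(0)), p(p(g(0, c)))), p(b)))   [R3 at 1.1]
2. s(m(s(b), m(s(b), p(p(0)), p(p(g(0, c)))), p(b)))  →  s(m(s(b), p(g(0, c)), p(b)))   [R3 at 1.2]
3. s(m(s(b), p(g(0, c)), p(b)))  →  s(b)   [R3 at 1]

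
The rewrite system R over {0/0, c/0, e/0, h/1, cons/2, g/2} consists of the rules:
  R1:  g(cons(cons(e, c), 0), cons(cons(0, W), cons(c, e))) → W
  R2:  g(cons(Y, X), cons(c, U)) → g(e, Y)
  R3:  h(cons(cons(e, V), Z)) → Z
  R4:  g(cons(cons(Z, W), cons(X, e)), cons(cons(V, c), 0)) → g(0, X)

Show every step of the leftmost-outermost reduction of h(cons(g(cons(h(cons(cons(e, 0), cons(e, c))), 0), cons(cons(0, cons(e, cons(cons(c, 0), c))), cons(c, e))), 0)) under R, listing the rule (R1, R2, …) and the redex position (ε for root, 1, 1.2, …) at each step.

1. h(cons(g(cons(h(cons(cons(e, 0), cons(e, c))), 0), cons(cons(0, cons(e, cons(cons(c, 0), c))), cons(c, e))), 0))  →  h(cons(g(cons(cons(e, c), 0), cons(cons(0, cons(e, cons(cons(c, 0), c))), cons(c, e))), 0))   [R3 at 1.1.1.1]
2. h(cons(g(cons(cons(e, c), 0), cons(cons(0, cons(e, cons(cons(c, 0), c))), cons(c, e))), 0))  →  h(cons(cons(e, cons(cons(c, 0), c)), 0))   [R1 at 1.1]
3. h(cons(cons(e, cons(cons(c, 0), c)), 0))  →  0   [R3 at ε]

0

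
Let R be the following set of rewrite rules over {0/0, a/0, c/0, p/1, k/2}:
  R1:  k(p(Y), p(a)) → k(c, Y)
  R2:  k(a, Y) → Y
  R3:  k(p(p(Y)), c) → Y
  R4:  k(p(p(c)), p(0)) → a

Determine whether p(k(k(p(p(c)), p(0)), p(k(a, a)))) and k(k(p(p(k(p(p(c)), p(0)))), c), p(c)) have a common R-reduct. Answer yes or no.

Reduce t₁ = p(k(k(p(p(c)), p(0)), p(k(a, a)))):
1. p(k(k(p(p(c)), p(0)), p(k(a, a))))  →  p(k(a, p(k(a, a))))   [R4 at 1.1]
2. p(k(a, p(k(a, a))))  →  p(p(k(a, a)))   [R2 at 1]
3. p(p(k(a, a)))  →  p(p(a))   [R2 at 1.1]

Reduce t₂ = k(k(p(p(k(p(p(c)), p(0)))), c), p(c)):
1. k(k(p(p(k(p(p(c)), p(0)))), c), p(c))  →  k(k(p(p(c)), p(0)), p(c))   [R3 at 1]
2. k(k(p(p(c)), p(0)), p(c))  →  k(a, p(c))   [R4 at 1]
3. k(a, p(c))  →  p(c)   [R2 at ε]

no — NF(t₁) = p(p(a)), NF(t₂) = p(c)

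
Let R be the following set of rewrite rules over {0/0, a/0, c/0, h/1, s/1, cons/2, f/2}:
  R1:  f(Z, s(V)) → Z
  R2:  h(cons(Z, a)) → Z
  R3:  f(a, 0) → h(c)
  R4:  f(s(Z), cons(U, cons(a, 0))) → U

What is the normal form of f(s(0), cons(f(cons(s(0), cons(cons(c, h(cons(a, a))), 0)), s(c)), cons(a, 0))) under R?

1. f(s(0), cons(f(cons(s(0), cons(cons(c, h(cons(a, a))), 0)), s(c)), cons(a, 0)))  →  f(cons(s(0), cons(cons(c, h(cons(a, a))), 0)), s(c))   [R4 at ε]
2. f(cons(s(0), cons(cons(c, h(cons(a, a))), 0)), s(c))  →  cons(s(0), cons(cons(c, h(cons(a, a))), 0))   [R1 at ε]
3. cons(s(0), cons(cons(c, h(cons(a, a))), 0))  →  cons(s(0), cons(cons(c, a), 0))   [R2 at 2.1.2]

cons(s(0), cons(cons(c, a), 0))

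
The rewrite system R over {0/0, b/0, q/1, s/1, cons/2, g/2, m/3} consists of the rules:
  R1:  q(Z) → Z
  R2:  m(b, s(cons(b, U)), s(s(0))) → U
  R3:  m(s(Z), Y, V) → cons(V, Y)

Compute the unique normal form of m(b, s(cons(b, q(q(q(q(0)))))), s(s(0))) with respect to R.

0

1. m(b, s(cons(b, q(q(q(q(0)))))), s(s(0)))  →  q(q(q(q(0))))   [R2 at ε]
2. q(q(q(q(0))))  →  q(q(q(0)))   [R1 at ε]
3. q(q(q(0)))  →  q(q(0))   [R1 at ε]
4. q(q(0))  →  q(0)   [R1 at ε]
5. q(0)  →  0   [R1 at ε]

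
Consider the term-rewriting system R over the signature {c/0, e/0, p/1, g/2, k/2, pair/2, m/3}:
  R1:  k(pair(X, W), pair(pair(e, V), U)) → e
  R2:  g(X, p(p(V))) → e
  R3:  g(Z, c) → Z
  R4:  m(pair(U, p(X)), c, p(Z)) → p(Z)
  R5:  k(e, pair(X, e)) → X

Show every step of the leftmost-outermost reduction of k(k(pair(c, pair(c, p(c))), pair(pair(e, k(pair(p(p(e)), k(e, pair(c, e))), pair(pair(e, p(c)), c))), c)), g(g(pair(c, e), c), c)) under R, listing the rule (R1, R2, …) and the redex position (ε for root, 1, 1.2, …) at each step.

1. k(k(pair(c, pair(c, p(c))), pair(pair(e, k(pair(p(p(e)), k(e, pair(c, e))), pair(pair(e, p(c)), c))), c)), g(g(pair(c, e), c), c))  →  k(e, g(g(pair(c, e), c), c))   [R1 at 1]
2. k(e, g(g(pair(c, e), c), c))  →  k(e, g(pair(c, e), c))   [R3 at 2]
3. k(e, g(pair(c, e), c))  →  k(e, pair(c, e))   [R3 at 2]
4. k(e, pair(c, e))  →  c   [R5 at ε]

c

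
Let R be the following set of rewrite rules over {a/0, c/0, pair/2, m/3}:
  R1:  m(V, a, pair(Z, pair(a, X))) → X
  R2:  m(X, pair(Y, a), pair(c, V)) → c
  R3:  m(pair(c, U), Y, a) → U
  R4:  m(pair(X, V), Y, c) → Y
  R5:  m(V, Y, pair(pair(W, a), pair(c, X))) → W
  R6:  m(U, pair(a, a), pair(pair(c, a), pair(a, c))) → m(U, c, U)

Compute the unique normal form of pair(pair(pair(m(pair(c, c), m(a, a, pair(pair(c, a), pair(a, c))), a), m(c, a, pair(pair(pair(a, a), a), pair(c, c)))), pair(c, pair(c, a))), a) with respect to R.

1. pair(pair(pair(m(pair(c, c), m(a, a, pair(pair(c, a), pair(a, c))), a), m(c, a, pair(pair(pair(a, a), a), pair(c, c)))), pair(c, pair(c, a))), a)  →  pair(pair(pair(c, m(c, a, pair(pair(pair(a, a), a), pair(c, c)))), pair(c, pair(c, a))), a)   [R3 at 1.1.1]
2. pair(pair(pair(c, m(c, a, pair(pair(pair(a, a), a), pair(c, c)))), pair(c, pair(c, a))), a)  →  pair(pair(pair(c, pair(a, a)), pair(c, pair(c, a))), a)   [R5 at 1.1.2]

pair(pair(pair(c, pair(a, a)), pair(c, pair(c, a))), a)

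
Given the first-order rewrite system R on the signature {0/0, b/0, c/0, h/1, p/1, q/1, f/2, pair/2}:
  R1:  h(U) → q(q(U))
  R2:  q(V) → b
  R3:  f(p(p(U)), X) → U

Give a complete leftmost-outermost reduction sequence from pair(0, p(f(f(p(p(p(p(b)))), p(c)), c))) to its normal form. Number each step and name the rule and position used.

1. pair(0, p(f(f(p(p(p(p(b)))), p(c)), c)))  →  pair(0, p(f(p(p(b)), c)))   [R3 at 2.1.1]
2. pair(0, p(f(p(p(b)), c)))  →  pair(0, p(b))   [R3 at 2.1]

pair(0, p(b))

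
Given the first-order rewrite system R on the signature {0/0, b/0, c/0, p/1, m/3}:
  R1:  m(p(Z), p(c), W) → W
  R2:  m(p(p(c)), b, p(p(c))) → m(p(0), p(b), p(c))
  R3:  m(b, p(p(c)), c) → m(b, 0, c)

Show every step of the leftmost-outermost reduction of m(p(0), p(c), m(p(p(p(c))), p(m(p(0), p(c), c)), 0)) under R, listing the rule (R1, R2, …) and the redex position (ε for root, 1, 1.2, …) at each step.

1. m(p(0), p(c), m(p(p(p(c))), p(m(p(0), p(c), c)), 0))  →  m(p(p(p(c))), p(m(p(0), p(c), c)), 0)   [R1 at ε]
2. m(p(p(p(c))), p(m(p(0), p(c), c)), 0)  →  m(p(p(p(c))), p(c), 0)   [R1 at 2.1]
3. m(p(p(p(c))), p(c), 0)  →  0   [R1 at ε]

0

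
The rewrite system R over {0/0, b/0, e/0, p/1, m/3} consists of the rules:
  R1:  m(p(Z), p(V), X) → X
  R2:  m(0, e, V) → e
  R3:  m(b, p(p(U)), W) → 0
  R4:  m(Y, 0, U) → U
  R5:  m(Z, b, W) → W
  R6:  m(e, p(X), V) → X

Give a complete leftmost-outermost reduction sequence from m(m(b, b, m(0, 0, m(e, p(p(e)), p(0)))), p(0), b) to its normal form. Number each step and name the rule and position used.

b

1. m(m(b, b, m(0, 0, m(e, p(p(e)), p(0)))), p(0), b)  →  m(m(0, 0, m(e, p(p(e)), p(0))), p(0), b)   [R5 at 1]
2. m(m(0, 0, m(e, p(p(e)), p(0))), p(0), b)  →  m(m(e, p(p(e)), p(0)), p(0), b)   [R4 at 1]
3. m(m(e, p(p(e)), p(0)), p(0), b)  →  m(p(e), p(0), b)   [R6 at 1]
4. m(p(e), p(0), b)  →  b   [R1 at ε]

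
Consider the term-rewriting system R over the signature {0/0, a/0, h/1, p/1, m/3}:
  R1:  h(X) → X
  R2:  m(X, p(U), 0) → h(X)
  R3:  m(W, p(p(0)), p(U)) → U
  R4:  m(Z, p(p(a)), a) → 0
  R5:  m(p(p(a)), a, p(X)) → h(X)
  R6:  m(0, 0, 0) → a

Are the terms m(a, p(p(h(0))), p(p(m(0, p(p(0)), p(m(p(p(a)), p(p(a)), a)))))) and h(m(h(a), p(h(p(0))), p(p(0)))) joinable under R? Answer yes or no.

Reduce t₁ = m(a, p(p(h(0))), p(p(m(0, p(p(0)), p(m(p(p(a)), p(p(a)), a)))))):
1. m(a, p(p(h(0))), p(p(m(0, p(p(0)), p(m(p(p(a)), p(p(a)), a))))))  →  m(a, p(p(0)), p(p(m(0, p(p(0)), p(m(p(p(a)), p(p(a)), a))))))   [R1 at 2.1.1]
2. m(a, p(p(0)), p(p(m(0, p(p(0)), p(m(p(p(a)), p(p(a)), a))))))  →  p(m(0, p(p(0)), p(m(p(p(a)), p(p(a)), a))))   [R3 at ε]
3. p(m(0, p(p(0)), p(m(p(p(a)), p(p(a)), a))))  →  p(m(p(p(a)), p(p(a)), a))   [R3 at 1]
4. p(m(p(p(a)), p(p(a)), a))  →  p(0)   [R4 at 1]

Reduce t₂ = h(m(h(a), p(h(p(0))), p(p(0)))):
1. h(m(h(a), p(h(p(0))), p(p(0))))  →  m(h(a), p(h(p(0))), p(p(0)))   [R1 at ε]
2. m(h(a), p(h(p(0))), p(p(0)))  →  m(a, p(h(p(0))), p(p(0)))   [R1 at 1]
3. m(a, p(h(p(0))), p(p(0)))  →  m(a, p(p(0)), p(p(0)))   [R1 at 2.1]
4. m(a, p(p(0)), p(p(0)))  →  p(0)   [R3 at ε]

yes — NF(t₁) = p(0), NF(t₂) = p(0)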